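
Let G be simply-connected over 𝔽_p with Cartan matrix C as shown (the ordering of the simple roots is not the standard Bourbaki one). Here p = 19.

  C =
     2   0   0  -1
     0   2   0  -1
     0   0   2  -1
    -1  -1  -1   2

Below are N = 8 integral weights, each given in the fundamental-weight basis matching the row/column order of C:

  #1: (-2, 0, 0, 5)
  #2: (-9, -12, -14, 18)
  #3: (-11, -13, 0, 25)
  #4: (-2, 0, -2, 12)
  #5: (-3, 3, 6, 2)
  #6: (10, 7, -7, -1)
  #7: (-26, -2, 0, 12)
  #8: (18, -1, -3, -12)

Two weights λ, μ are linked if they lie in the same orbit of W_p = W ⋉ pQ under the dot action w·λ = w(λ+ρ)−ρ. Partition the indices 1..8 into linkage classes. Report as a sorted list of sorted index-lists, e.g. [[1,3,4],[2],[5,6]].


Type D_4, rank 4, |W|=192; reorder rows/cols to standard.

λ_j+ρ reflected into Ā_19 (⟨·,θ^∨⟩≤19); 4-tuples as given:

  λ_1 → (1, 1, 1, 5);  λ_2 → (5, 2, 0, 6);  λ_3 → (2, 4, 7, 1);  λ_4 → (1, 1, 1, 5);  λ_5 → (2, 4, 7, 1);  λ_6 → (5, 2, 0, 6);  λ_7 → (1, 1, 1, 5);  λ_8 → (5, 2, 0, 6)

Partition of {1..8} into 3 W_19-dot-orbits:

[[1, 4, 7], [2, 6, 8], [3, 5]]


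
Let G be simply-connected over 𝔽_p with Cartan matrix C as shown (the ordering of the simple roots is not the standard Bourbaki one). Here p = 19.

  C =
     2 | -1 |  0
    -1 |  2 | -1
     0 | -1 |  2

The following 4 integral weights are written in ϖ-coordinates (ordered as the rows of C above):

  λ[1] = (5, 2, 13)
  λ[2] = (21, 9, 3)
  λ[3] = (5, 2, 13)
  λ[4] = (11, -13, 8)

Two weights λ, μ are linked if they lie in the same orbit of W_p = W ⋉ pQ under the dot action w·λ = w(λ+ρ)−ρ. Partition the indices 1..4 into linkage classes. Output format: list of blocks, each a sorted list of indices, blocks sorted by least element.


Type A_3, rank 3, |W|=24; reorder rows/cols to standard.

Ā_19 reps of the 4 weights (A_3, coords as presented):

  1: (2, 3, 10);  2: (2, 3, 10);  3: (2, 3, 10);  4: (0, 9, 3)

The 4 indices split into 2 linkage classes (same alcove rep ⇔ same W_19-dot-orbit):

[[1, 2, 3], [4]]


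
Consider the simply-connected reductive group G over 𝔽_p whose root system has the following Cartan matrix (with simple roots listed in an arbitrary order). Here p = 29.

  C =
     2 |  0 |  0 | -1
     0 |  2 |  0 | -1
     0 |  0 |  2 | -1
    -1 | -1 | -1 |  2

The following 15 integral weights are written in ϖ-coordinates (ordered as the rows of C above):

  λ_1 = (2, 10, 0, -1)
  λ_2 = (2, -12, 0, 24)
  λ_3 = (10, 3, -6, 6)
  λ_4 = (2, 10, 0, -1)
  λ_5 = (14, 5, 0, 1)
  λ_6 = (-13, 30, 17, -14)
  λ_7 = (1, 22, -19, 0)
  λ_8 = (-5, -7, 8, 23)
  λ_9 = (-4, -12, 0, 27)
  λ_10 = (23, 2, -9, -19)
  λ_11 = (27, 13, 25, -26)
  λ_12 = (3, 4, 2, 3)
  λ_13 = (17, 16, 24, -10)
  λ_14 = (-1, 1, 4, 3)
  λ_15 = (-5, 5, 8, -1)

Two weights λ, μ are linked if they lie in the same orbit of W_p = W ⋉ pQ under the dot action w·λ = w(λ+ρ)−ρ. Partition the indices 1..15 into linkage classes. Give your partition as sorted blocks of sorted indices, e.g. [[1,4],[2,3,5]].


C ↔ D_4 under row/col permutation; |W(D_4)| = 192.

λ_j+ρ reflected into Ā_29 (⟨·,θ^∨⟩≤29); 4-tuples as given:

  1: (3, 11, 1, 0)
  2: (3, 11, 1, 0)
  3: (11, 4, 5, 2)
  4: (3, 11, 1, 0)
  5: (15, 6, 1, 2)
  6: (11, 4, 5, 2)
  7: (15, 6, 1, 2)
  8: (0, 2, 5, 4)
  9: (3, 11, 1, 0)
  10: (15, 6, 1, 2)
  11: (3, 11, 1, 0)
  12: (4, 5, 3, 4)
  13: (4, 5, 3, 4)
  14: (0, 2, 5, 4)
  15: (0, 2, 5, 4)

Grouping the 15 weights by Ā_29-representative: 5 linkage classes.

[[1, 2, 4, 9, 11], [3, 6], [5, 7, 10], [8, 14, 15], [12, 13]]


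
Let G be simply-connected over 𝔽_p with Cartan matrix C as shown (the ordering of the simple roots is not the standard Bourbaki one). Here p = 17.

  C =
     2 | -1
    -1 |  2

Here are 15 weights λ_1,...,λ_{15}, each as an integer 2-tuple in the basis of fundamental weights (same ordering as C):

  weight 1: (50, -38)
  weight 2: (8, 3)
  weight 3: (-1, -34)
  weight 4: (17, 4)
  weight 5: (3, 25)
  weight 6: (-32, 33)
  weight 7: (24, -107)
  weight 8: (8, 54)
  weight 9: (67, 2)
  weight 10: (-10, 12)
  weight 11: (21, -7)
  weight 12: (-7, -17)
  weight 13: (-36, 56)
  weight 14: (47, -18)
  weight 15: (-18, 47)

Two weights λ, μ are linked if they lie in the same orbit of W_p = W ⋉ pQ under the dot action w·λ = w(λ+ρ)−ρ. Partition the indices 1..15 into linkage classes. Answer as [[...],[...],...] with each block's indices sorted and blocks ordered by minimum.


Root system A_2: the 2×2 matrix C matches after relabeling.

Folding the 15 weights λ_j+ρ into Ā_17 (reps in the given 2-coord order):

    λ_1 → (0, 14)
    λ_2 → (9, 4)
    λ_3 → (1, 16)
    λ_4 → (11, 1)
    λ_5 → (9, 4)
    λ_6 → (0, 14)
    λ_7 → (9, 4)
    λ_8 → (9, 4)
    λ_9 → (14, 0)
    λ_10 → (9, 4)
    λ_11 → (11, 1)
    λ_12 → (11, 1)
    λ_13 → (11, 1)
    λ_14 → (14, 0)
    λ_15 → (0, 14)

5 distinct reps among the 15 weights ⇒ 5 W_17-linkage classes:

[[1, 6, 15], [2, 5, 7, 8, 10], [3], [4, 11, 12, 13], [9, 14]]


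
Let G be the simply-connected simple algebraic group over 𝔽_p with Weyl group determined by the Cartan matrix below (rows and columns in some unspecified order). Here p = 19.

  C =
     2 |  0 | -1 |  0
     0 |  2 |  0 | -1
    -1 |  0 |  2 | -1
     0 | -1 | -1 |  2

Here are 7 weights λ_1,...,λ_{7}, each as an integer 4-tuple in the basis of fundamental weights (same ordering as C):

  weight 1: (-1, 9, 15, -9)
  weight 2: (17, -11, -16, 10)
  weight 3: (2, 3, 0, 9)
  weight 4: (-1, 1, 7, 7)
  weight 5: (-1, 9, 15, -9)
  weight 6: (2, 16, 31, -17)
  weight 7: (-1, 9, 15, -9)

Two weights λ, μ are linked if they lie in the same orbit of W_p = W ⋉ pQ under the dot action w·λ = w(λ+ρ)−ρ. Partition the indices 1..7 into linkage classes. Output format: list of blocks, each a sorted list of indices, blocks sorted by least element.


A_4 Cartan matrix, 4 simple roots permuted; ρ=(1,1,1,1).

Ā_19 reps of the 7 weights (A_4, coords as presented):

    λ_1+ρ ↦ (0, 2, 8, 8)
    λ_2+ρ ↦ (3, 4, 1, 10)
    λ_3+ρ ↦ (3, 4, 1, 10)
    λ_4+ρ ↦ (0, 2, 8, 8)
    λ_5+ρ ↦ (0, 2, 8, 8)
    λ_6+ρ ↦ (1, 3, 2, 0)
    λ_7+ρ ↦ (0, 2, 8, 8)

Partition of {1..7} into 3 W_19-dot-orbits:

[[1, 4, 5, 7], [2, 3], [6]]


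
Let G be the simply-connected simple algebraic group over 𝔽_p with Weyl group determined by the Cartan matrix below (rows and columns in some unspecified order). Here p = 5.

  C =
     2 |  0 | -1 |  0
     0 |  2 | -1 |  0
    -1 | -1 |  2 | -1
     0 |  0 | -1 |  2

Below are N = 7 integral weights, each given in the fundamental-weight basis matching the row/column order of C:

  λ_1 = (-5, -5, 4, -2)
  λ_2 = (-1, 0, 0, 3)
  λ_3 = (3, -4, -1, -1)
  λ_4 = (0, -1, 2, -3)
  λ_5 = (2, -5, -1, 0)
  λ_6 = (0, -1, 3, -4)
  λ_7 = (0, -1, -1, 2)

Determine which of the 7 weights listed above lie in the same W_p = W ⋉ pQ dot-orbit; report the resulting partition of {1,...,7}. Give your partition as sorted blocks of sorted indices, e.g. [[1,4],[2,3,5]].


Root system D_4: the 4×4 matrix C matches after relabeling.

Ā_5 reps of the 7 weights (D_4, coords as presented):

    [1] (0, 0, 1, 3)
    [2] (1, 0, 0, 3)
    [3] (1, 0, 0, 3)
    [4] (1, 0, 1, 2)
    [5] (1, 0, 0, 3)
    [6] (1, 0, 0, 3)
    [7] (1, 0, 0, 3)

Partition of {1..7} into 3 W_5-dot-orbits:

[[1], [2, 3, 5, 6, 7], [4]]


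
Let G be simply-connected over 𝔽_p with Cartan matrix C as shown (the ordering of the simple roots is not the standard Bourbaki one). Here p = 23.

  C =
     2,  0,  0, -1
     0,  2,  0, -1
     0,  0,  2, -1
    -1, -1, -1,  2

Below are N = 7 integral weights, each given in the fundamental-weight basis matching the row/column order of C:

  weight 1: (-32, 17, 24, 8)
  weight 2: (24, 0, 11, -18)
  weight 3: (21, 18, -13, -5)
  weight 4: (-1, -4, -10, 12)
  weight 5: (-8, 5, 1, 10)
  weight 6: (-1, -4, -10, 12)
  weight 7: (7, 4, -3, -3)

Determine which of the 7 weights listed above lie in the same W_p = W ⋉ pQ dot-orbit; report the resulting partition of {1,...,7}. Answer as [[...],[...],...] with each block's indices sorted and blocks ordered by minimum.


Root system D_4: the 4×4 matrix C matches after relabeling.

Ā_23 reps of the 7 weights (D_4, coords as presented):

  λ_1 → (4, 1, 2, 2);  λ_2 → (4, 12, 1, 2);  λ_3 → (4, 1, 2, 2);  λ_4 → (0, 3, 9, 1);  λ_5 → (7, 6, 2, 4);  λ_6 → (0, 3, 9, 1);  λ_7 → (4, 1, 2, 2)

The 7 indices split into 4 linkage classes (same alcove rep ⇔ same W_23-dot-orbit):

[[1, 3, 7], [2], [4, 6], [5]]


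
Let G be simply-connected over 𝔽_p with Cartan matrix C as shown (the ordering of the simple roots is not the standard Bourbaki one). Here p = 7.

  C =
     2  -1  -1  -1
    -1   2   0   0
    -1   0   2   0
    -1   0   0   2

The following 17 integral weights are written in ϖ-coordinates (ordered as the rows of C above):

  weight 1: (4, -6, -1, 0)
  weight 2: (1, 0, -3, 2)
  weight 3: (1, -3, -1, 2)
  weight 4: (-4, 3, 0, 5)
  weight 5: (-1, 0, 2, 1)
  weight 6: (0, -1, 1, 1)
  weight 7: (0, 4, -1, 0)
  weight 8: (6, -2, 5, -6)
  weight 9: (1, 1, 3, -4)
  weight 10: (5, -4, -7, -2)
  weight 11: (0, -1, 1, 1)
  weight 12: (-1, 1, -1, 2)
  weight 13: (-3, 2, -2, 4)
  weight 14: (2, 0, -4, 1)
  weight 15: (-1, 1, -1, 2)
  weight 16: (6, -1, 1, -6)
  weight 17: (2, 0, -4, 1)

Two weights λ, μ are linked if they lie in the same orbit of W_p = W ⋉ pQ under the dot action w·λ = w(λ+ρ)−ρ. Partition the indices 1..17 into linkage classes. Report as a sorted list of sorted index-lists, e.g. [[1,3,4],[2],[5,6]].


Root system D_4: the 4×4 matrix C matches after relabeling.

Each λ_j+ρ reduced to Ā_7; 4-tuples below use C's row order:

  λ_1+ρ ↦ (0, 5, 0, 1) · λ_2+ρ ↦ (0, 1, 2, 3) · λ_3+ρ ↦ (0, 2, 0, 3) · λ_4+ρ ↦ (0, 1, 2, 3) · λ_5+ρ ↦ (0, 1, 3, 2) · λ_6+ρ ↦ (1, 0, 2, 2) · λ_7+ρ ↦ (0, 5, 0, 1) · λ_8+ρ ↦ (0, 5, 0, 1) · λ_9+ρ ↦ (0, 1, 3, 2) · λ_10+ρ ↦ (0, 1, 2, 3) · λ_11+ρ ↦ (1, 0, 2, 2) · λ_12+ρ ↦ (0, 2, 0, 3) · λ_13+ρ ↦ (1, 0, 2, 2) · λ_14+ρ ↦ (0, 1, 3, 2) · λ_15+ρ ↦ (0, 2, 0, 3) · λ_16+ρ ↦ (0, 2, 0, 3) · λ_17+ρ ↦ (0, 1, 3, 2)

Linkage partition of the 17 weights (5 classes, p=7):

[[1, 7, 8], [2, 4, 10], [3, 12, 15, 16], [5, 9, 14, 17], [6, 11, 13]]


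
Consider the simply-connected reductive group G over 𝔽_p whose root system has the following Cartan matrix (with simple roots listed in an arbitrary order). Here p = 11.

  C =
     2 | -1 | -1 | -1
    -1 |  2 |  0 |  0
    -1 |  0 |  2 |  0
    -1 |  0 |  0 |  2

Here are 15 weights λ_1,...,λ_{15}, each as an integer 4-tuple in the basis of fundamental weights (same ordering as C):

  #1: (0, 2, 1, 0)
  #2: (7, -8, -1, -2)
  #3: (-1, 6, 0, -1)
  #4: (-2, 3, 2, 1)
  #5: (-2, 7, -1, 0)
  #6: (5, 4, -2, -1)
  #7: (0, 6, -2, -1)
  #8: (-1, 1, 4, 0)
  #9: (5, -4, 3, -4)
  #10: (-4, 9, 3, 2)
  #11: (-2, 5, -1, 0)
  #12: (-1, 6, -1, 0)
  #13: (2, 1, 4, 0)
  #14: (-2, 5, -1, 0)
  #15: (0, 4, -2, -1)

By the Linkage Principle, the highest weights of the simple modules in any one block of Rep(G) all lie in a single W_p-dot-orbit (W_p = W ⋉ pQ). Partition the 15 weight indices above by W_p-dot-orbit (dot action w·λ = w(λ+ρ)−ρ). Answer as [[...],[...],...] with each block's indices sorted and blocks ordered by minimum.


Type D_4, rank 4, |W|=192; reorder rows/cols to standard.

Alcove-folded reps (p=11, 15 weights, presented ϖ-order):

  1: (1, 3, 2, 1) · 2: (0, 7, 0, 1) · 3: (0, 7, 1, 0) · 4: (1, 3, 2, 1) · 5: (0, 7, 1, 0) · 6: (0, 5, 1, 0) · 7: (0, 7, 1, 0) · 8: (0, 2, 5, 1) · 9: (0, 3, 4, 3) · 10: (0, 7, 1, 0) · 11: (0, 5, 1, 0) · 12: (0, 7, 0, 1) · 13: (0, 2, 5, 1) · 14: (0, 5, 1, 0) · 15: (0, 5, 1, 0)

The 15 indices split into 6 linkage classes (same alcove rep ⇔ same W_11-dot-orbit):

[[1, 4], [2, 12], [3, 5, 7, 10], [6, 11, 14, 15], [8, 13], [9]]


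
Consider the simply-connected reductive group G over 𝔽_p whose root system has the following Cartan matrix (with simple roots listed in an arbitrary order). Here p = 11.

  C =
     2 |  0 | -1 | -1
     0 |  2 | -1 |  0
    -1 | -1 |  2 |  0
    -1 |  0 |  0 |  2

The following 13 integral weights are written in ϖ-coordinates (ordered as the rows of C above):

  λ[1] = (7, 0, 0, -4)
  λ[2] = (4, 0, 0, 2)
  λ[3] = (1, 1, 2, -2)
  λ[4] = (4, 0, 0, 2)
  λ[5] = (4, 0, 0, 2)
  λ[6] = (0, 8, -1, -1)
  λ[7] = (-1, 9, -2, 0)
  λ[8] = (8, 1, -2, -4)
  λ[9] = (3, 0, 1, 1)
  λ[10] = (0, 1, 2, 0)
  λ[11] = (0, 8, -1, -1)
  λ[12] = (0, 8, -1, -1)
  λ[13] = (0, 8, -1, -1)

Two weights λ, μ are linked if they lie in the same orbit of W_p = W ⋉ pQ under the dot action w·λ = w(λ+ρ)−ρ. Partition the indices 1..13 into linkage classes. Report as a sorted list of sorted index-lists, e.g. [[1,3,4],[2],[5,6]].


A_4 Cartan matrix, 4 simple roots permuted; ρ=(1,1,1,1).

Folding the 13 weights λ_j+ρ into Ā_11 (reps in the given 4-coord order):

  [1] (5, 1, 1, 3)
  [2] (5, 1, 1, 3)
  [3] (1, 2, 3, 1)
  [4] (5, 1, 1, 3)
  [5] (5, 1, 1, 3)
  [6] (1, 9, 0, 0)
  [7] (1, 9, 0, 0)
  [8] (5, 1, 1, 3)
  [9] (4, 1, 2, 2)
  [10] (1, 2, 3, 1)
  [11] (1, 9, 0, 0)
  [12] (1, 9, 0, 0)
  [13] (1, 9, 0, 0)

These 13 weights hit 4 W_11-dot-orbits; sizes (5, 2, 5, 1):

[[1, 2, 4, 5, 8], [3, 10], [6, 7, 11, 12, 13], [9]]


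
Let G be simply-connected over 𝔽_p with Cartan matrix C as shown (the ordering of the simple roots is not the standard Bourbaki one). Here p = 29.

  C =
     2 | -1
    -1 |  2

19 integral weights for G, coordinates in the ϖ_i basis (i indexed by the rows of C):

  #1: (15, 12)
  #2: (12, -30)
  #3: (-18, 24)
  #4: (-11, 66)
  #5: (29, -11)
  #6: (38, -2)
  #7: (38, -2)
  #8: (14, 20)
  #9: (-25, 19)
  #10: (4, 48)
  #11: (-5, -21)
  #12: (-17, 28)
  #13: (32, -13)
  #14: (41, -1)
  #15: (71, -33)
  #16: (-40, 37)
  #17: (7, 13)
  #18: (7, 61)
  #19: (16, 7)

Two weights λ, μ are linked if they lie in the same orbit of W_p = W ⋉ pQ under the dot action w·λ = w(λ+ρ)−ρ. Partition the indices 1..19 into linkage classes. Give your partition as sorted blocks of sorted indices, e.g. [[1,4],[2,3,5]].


Dynkin diagram of C (from the 2 off-diagonal −1 entries): A_2.

Alcove-folded reps (p=29, 19 weights, presented ϖ-order):

  [1] (16, 13);  [2] (16, 13);  [3] (17, 8);  [4] (19, 9);  [5] (19, 9);  [6] (19, 9);  [7] (19, 9);  [8] (8, 14);  [9] (20, 4);  [10] (20, 4);  [11] (20, 4);  [12] (16, 13);  [13] (17, 8);  [14] (16, 13);  [15] (11, 3);  [16] (19, 9);  [17] (8, 14);  [18] (17, 8);  [19] (17, 8)

Grouping the 19 weights by Ā_29-representative: 6 linkage classes.

[[1, 2, 12, 14], [3, 13, 18, 19], [4, 5, 6, 7, 16], [8, 17], [9, 10, 11], [15]]


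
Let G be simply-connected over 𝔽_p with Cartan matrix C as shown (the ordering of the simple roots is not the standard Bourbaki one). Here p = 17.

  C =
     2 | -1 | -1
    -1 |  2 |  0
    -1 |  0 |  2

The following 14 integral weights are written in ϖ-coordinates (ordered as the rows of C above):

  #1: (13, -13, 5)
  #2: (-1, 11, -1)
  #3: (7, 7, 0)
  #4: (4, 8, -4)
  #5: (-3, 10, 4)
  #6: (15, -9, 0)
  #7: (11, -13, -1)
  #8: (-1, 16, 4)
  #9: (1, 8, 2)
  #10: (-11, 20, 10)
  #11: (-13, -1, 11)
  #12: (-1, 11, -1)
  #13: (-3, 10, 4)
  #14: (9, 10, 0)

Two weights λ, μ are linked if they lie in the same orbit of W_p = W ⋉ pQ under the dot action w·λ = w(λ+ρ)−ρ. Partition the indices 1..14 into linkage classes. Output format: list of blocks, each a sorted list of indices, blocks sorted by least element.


Dynkin diagram of C (from the 4 off-diagonal −1 entries): A_3.

Ā_17 reps of the 14 weights (A_3, coords as presented):

    λ_1+ρ ↦ (2, 9, 3)
    λ_2+ρ ↦ (0, 12, 0)
    λ_3+ρ ↦ (8, 8, 1)
    λ_4+ρ ↦ (2, 9, 3)
    λ_5+ρ ↦ (2, 9, 3)
    λ_6+ρ ↦ (8, 8, 1)
    λ_7+ρ ↦ (0, 12, 0)
    λ_8+ρ ↦ (0, 12, 0)
    λ_9+ρ ↦ (2, 9, 3)
    λ_10+ρ ↦ (6, 6, 4)
    λ_11+ρ ↦ (0, 12, 0)
    λ_12+ρ ↦ (0, 12, 0)
    λ_13+ρ ↦ (2, 9, 3)
    λ_14+ρ ↦ (6, 6, 4)

Partition of {1..14} into 4 W_17-dot-orbits:

[[1, 4, 5, 9, 13], [2, 7, 8, 11, 12], [3, 6], [10, 14]]


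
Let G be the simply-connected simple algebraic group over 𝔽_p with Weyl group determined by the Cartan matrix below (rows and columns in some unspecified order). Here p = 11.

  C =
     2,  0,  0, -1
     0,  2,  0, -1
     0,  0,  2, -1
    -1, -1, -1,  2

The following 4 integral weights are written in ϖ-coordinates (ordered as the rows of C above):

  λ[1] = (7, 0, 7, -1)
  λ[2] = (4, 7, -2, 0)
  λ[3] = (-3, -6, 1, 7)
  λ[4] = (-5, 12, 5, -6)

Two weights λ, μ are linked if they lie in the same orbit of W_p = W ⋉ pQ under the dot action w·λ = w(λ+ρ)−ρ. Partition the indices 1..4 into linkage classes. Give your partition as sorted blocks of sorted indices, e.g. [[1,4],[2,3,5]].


Dynkin diagram of C (from the 6 off-diagonal −1 entries): D_4.

Alcove-folded reps (p=11, 4 weights, presented ϖ-order):

    1: (2, 5, 2, 1)
    2: (2, 5, 2, 1)
    3: (2, 5, 2, 1)
    4: (3, 2, 1, 2)

Grouping the 4 weights by Ā_11-representative: 2 linkage classes.

[[1, 2, 3], [4]]


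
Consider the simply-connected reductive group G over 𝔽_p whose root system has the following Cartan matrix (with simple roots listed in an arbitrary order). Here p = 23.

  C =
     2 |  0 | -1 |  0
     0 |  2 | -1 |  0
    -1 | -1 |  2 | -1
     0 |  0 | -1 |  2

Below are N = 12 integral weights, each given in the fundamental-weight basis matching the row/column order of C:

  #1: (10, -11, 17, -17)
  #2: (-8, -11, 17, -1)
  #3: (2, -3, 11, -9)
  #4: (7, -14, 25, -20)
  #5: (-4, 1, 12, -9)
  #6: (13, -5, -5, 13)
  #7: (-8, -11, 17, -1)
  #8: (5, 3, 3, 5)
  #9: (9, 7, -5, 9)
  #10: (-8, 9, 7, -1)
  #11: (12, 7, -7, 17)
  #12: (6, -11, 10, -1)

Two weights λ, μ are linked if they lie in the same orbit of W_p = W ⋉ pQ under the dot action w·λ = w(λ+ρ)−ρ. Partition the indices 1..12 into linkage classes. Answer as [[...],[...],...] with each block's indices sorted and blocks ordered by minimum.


Dynkin diagram of C (from the 6 off-diagonal −1 entries): D_4.

Ā_23 reps of the 12 weights (D_4, coords as presented):

  λ_1 → (3, 2, 2, 8)
  λ_2 → (7, 10, 1, 0)
  λ_3 → (3, 2, 2, 8)
  λ_4 → (3, 2, 2, 8)
  λ_5 → (3, 2, 2, 8)
  λ_6 → (6, 4, 3, 6)
  λ_7 → (7, 10, 1, 0)
  λ_8 → (6, 4, 3, 6)
  λ_9 → (6, 4, 3, 6)
  λ_10 → (7, 10, 1, 0)
  λ_11 → (3, 2, 2, 8)
  λ_12 → (7, 10, 1, 0)

Partition of {1..12} into 3 W_23-dot-orbits:

[[1, 3, 4, 5, 11], [2, 7, 10, 12], [6, 8, 9]]


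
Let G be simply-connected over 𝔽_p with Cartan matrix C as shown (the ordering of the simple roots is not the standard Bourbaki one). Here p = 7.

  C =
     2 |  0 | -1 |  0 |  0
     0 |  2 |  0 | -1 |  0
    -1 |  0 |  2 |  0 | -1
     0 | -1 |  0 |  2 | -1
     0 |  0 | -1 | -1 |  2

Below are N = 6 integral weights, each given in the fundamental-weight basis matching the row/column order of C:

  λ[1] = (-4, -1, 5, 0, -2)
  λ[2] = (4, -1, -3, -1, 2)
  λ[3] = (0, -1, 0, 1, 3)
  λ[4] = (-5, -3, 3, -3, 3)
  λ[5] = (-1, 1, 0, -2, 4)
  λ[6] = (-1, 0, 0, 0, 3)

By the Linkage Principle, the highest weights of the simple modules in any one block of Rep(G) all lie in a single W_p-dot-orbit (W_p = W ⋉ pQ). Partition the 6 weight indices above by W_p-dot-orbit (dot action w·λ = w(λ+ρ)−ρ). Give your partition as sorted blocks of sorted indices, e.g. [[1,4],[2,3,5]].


Dynkin diagram of C (from the 8 off-diagonal −1 entries): A_5.

Ā_7 reps of the 6 weights (A_5, coords as presented):

    [1] (3, 0, 2, 0, 1)
    [2] (3, 0, 2, 0, 1)
    [3] (0, 1, 1, 1, 4)
    [4] (3, 1, 0, 2, 0)
    [5] (0, 1, 1, 1, 4)
    [6] (0, 1, 1, 1, 4)

The 6 indices split into 3 linkage classes (same alcove rep ⇔ same W_7-dot-orbit):

[[1, 2], [3, 5, 6], [4]]


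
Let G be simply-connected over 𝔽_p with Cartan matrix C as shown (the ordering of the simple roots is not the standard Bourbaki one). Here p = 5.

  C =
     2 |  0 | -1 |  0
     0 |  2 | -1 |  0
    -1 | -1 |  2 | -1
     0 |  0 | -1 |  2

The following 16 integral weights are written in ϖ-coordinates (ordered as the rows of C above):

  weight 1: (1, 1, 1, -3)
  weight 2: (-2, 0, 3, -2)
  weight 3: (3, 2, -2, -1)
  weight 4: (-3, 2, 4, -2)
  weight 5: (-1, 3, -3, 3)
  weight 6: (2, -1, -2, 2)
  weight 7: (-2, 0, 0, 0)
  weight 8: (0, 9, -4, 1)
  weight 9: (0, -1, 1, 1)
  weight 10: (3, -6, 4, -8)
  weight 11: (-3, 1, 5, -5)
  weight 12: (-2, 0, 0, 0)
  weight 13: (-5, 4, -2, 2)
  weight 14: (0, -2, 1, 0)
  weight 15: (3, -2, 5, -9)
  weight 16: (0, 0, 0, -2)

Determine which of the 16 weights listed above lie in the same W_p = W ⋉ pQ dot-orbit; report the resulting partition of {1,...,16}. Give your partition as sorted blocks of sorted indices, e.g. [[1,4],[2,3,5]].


C ↔ D_4 under row/col permutation; |W(D_4)| = 192.

Ā_5 reps of the 16 weights (D_4, coords as presented):

  [1] (1, 1, 1, 1);  [2] (1, 1, 0, 1);  [3] (2, 1, 1, 0);  [4] (1, 0, 0, 2);  [5] (1, 1, 1, 1);  [6] (2, 1, 0, 2);  [7] (1, 1, 0, 1);  [8] (1, 0, 0, 2);  [9] (1, 0, 0, 2);  [10] (1, 0, 0, 2);  [11] (1, 1, 1, 1);  [12] (1, 1, 0, 1);  [13] (1, 0, 0, 2);  [14] (1, 1, 1, 1);  [15] (2, 1, 1, 0);  [16] (1, 1, 0, 1)

The 16 indices split into 5 linkage classes (same alcove rep ⇔ same W_5-dot-orbit):

[[1, 5, 11, 14], [2, 7, 12, 16], [3, 15], [4, 8, 9, 10, 13], [6]]


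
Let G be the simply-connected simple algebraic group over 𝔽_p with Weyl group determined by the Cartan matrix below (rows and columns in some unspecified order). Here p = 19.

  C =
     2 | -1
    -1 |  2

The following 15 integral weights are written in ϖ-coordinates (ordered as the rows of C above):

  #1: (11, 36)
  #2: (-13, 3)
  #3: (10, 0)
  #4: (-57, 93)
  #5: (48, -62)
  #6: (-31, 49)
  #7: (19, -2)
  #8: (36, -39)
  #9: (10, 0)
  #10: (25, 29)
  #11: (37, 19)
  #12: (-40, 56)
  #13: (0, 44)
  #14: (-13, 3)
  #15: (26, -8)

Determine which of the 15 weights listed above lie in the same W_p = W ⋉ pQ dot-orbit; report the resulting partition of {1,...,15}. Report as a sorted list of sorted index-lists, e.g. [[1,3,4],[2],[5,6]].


A_2 Cartan matrix, 2 simple roots permuted; ρ=(1,1).

Alcove-folded reps (p=19, 15 weights, presented ϖ-order):

    [1] (7, 11)
    [2] (4, 8)
    [3] (11, 1)
    [4] (18, 0)
    [5] (4, 8)
    [6] (11, 1)
    [7] (18, 0)
    [8] (18, 0)
    [9] (11, 1)
    [10] (7, 11)
    [11] (18, 0)
    [12] (18, 0)
    [13] (11, 1)
    [14] (4, 8)
    [15] (11, 1)

Partition of {1..15} into 4 W_19-dot-orbits:

[[1, 10], [2, 5, 14], [3, 6, 9, 13, 15], [4, 7, 8, 11, 12]]


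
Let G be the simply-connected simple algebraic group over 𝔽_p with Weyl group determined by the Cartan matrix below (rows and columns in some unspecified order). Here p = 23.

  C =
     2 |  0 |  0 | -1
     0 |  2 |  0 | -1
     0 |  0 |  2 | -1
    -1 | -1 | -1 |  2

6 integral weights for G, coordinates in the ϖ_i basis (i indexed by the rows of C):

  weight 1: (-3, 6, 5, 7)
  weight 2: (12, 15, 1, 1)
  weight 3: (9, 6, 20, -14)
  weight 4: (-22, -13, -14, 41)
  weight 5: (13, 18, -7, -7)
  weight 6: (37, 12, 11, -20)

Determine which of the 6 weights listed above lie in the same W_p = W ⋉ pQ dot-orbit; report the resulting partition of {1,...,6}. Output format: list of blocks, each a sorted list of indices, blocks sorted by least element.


Dynkin diagram of C (from the 6 off-diagonal −1 entries): D_4.

Each λ_j+ρ reduced to Ā_23; 4-tuples below use C's row order:

  [1] (2, 7, 6, 2)
  [2] (3, 6, 8, 2)
  [3] (3, 6, 8, 2)
  [4] (2, 7, 6, 2)
  [5] (2, 7, 6, 2)
  [6] (2, 7, 6, 2)

The 6 indices split into 2 linkage classes (same alcove rep ⇔ same W_23-dot-orbit):

[[1, 4, 5, 6], [2, 3]]


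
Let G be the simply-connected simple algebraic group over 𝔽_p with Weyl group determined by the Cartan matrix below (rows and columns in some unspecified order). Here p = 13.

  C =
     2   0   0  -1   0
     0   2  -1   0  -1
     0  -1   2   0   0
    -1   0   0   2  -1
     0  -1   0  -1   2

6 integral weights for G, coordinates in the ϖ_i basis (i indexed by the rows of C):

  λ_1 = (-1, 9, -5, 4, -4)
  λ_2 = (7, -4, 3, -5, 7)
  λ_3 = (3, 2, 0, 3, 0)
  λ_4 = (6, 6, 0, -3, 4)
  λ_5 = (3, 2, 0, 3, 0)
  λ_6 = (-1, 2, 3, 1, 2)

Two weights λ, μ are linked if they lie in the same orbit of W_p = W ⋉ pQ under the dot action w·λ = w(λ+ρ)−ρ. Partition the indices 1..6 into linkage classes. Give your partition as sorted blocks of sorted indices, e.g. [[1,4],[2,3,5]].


Cartan matrix: type A_5 (|W|=720); un-permuting the 5 rows.

λ_j+ρ reflected into Ā_13 (⟨·,θ^∨⟩≤13); 5-tuples as given:

  λ_1 → (0, 3, 4, 2, 3) · λ_2 → (4, 3, 1, 4, 1) · λ_3 → (4, 3, 1, 4, 1) · λ_4 → (0, 3, 4, 2, 3) · λ_5 → (4, 3, 1, 4, 1) · λ_6 → (0, 3, 4, 2, 3)

2 distinct reps among the 6 weights ⇒ 2 W_13-linkage classes:

[[1, 4, 6], [2, 3, 5]]


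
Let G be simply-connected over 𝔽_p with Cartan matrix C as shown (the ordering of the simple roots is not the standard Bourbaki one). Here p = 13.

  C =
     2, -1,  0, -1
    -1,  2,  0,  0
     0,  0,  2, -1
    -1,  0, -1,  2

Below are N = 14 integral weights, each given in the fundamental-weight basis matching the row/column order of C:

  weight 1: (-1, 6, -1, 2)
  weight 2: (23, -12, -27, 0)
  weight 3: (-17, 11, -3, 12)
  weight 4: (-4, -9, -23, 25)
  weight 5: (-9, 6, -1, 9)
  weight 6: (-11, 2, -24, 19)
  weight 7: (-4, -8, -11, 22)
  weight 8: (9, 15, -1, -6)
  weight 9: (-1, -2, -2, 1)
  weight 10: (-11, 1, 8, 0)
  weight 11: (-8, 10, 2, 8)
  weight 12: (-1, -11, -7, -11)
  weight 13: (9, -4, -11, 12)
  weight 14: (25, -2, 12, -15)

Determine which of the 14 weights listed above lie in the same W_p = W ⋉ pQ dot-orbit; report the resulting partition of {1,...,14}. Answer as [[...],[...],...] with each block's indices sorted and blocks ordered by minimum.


Cartan matrix: type A_4 (|W|=120); un-permuting the 4 rows.

W_13-reps of the 14 weights in Ā_13 (same 4-coord order as C):

  λ_1+ρ ↦ (0, 7, 0, 3) · λ_2+ρ ↦ (1, 0, 1, 0) · λ_3+ρ ↦ (7, 1, 0, 2) · λ_4+ρ ↦ (7, 1, 0, 2) · λ_5+ρ ↦ (7, 1, 0, 2) · λ_6+ρ ↦ (0, 7, 0, 3) · λ_7+ρ ↦ (0, 7, 0, 3) · λ_8+ρ ↦ (3, 0, 0, 5) · λ_9+ρ ↦ (1, 0, 1, 0) · λ_10+ρ ↦ (7, 1, 0, 2) · λ_11+ρ ↦ (7, 1, 0, 2) · λ_12+ρ ↦ (0, 7, 0, 3) · λ_13+ρ ↦ (0, 7, 0, 3) · λ_14+ρ ↦ (1, 0, 1, 0)

Partition of {1..14} into 4 W_13-dot-orbits:

[[1, 6, 7, 12, 13], [2, 9, 14], [3, 4, 5, 10, 11], [8]]


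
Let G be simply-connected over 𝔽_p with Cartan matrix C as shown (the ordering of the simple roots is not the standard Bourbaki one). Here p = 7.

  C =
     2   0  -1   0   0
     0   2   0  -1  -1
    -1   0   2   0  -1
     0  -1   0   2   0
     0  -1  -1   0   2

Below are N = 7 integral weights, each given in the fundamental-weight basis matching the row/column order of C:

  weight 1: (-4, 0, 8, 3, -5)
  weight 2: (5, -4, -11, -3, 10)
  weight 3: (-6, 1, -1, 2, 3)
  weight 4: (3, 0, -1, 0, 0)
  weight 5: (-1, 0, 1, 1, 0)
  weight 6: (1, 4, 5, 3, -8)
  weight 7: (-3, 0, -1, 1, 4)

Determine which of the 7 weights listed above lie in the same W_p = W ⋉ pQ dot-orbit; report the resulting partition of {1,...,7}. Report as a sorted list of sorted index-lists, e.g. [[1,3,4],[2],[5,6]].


Dynkin diagram of C (from the 8 off-diagonal −1 entries): A_5.

Ā_7 reps of the 7 weights (A_5, coords as presented):

    λ_1+ρ ↦ (0, 1, 2, 2, 1)
    λ_2+ρ ↦ (0, 1, 2, 2, 1)
    λ_3+ρ ↦ (2, 1, 2, 1, 1)
    λ_4+ρ ↦ (4, 1, 0, 1, 1)
    λ_5+ρ ↦ (0, 1, 2, 2, 1)
    λ_6+ρ ↦ (1, 1, 1, 1, 3)
    λ_7+ρ ↦ (1, 1, 1, 1, 3)

Partition of {1..7} into 4 W_7-dot-orbits:

[[1, 2, 5], [3], [4], [6, 7]]


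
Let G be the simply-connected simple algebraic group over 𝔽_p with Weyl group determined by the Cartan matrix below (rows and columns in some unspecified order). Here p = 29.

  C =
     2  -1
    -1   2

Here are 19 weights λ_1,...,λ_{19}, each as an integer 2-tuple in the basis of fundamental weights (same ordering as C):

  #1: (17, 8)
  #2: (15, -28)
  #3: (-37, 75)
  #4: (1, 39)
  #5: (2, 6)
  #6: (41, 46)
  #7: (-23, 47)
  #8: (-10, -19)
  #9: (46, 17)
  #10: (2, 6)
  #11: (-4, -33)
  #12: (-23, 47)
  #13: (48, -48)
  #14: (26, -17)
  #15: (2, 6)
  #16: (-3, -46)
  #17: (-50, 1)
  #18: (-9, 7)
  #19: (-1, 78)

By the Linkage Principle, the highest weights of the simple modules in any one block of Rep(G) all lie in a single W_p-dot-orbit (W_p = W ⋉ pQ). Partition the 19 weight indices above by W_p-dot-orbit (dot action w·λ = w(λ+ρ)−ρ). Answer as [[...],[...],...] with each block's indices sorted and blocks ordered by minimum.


A_2 Cartan matrix, 2 simple roots permuted; ρ=(1,1).

Alcove-folded reps (p=29, 19 weights, presented ϖ-order):

  [1] (18, 9);  [2] (11, 16);  [3] (7, 11);  [4] (11, 16);  [5] (3, 7);  [6] (11, 16);  [7] (3, 7);  [8] (18, 9);  [9] (7, 11);  [10] (3, 7);  [11] (23, 3);  [12] (3, 7);  [13] (18, 9);  [14] (11, 16);  [15] (3, 7);  [16] (11, 16);  [17] (18, 9);  [18] (8, 0);  [19] (8, 0)

Grouping the 19 weights by Ā_29-representative: 6 linkage classes.

[[1, 8, 13, 17], [2, 4, 6, 14, 16], [3, 9], [5, 7, 10, 12, 15], [11], [18, 19]]


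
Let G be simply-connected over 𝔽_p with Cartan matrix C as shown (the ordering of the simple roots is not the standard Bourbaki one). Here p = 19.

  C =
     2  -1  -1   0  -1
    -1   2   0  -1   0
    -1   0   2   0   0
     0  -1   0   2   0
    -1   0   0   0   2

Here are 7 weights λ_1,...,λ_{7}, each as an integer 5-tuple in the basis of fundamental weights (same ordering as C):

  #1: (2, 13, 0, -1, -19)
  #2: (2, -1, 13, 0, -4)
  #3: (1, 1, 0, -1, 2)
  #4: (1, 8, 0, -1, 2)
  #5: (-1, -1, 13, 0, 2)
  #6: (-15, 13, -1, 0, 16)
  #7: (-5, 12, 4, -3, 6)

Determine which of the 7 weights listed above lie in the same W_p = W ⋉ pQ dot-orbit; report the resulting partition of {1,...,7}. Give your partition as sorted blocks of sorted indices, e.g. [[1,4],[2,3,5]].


Cartan matrix: type D_5 (|W|=1920); un-permuting the 5 rows.

λ_j+ρ reflected into Ā_19 (⟨·,θ^∨⟩≤19); 5-tuples as given:

    1: (0, 0, 14, 1, 3)
    2: (0, 0, 14, 1, 3)
    3: (2, 2, 1, 0, 3)
    4: (2, 2, 1, 0, 3)
    5: (0, 0, 14, 1, 3)
    6: (0, 0, 14, 1, 3)
    7: (2, 2, 1, 0, 3)

2 distinct reps among the 7 weights ⇒ 2 W_19-linkage classes:

[[1, 2, 5, 6], [3, 4, 7]]


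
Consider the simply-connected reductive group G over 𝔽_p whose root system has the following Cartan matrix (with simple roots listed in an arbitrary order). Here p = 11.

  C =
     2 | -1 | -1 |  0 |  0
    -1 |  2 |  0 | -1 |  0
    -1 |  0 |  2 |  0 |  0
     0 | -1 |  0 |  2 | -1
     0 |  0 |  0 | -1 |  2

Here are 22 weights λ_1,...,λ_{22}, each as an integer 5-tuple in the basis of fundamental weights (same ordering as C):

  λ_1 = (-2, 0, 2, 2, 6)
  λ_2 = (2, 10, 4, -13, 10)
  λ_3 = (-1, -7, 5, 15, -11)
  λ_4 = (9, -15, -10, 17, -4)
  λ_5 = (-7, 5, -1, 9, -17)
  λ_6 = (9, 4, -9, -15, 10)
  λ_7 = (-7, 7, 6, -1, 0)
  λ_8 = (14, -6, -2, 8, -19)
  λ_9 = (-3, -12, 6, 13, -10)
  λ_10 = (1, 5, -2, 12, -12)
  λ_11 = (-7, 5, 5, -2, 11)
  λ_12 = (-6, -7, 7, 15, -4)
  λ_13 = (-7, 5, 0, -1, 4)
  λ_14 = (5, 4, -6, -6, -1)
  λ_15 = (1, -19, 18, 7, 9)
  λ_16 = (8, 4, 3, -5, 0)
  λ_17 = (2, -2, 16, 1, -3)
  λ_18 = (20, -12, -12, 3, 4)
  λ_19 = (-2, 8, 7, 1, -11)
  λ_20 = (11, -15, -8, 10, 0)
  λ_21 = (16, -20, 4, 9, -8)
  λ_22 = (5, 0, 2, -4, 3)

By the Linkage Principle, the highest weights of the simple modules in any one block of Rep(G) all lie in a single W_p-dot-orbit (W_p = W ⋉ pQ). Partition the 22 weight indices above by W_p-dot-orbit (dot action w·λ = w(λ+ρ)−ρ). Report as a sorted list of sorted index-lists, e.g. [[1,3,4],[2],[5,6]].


Root system A_5: the 5×5 matrix C matches after relabeling.

Folding the 22 weights λ_j+ρ into Ā_11 (reps in the given 5-coord order):

  λ_1 → (1, 0, 0, 3, 5) · λ_2 → (1, 0, 0, 3, 5) · λ_3 → (1, 0, 5, 0, 5) · λ_4 → (4, 2, 3, 1, 1) · λ_5 → (1, 0, 5, 0, 5) · λ_6 → (4, 2, 3, 1, 1) · λ_7 → (6, 2, 1, 0, 1) · λ_8 → (4, 2, 3, 1, 1) · λ_9 → (1, 5, 2, 0, 2) · λ_10 → (6, 2, 1, 0, 1) · λ_11 → (1, 0, 5, 0, 5) · λ_12 → (1, 5, 2, 0, 2) · λ_13 → (1, 0, 5, 0, 5) · λ_14 → (1, 0, 5, 0, 5) · λ_15 → (1, 0, 0, 3, 5) · λ_16 → (4, 2, 3, 1, 1) · λ_17 → (6, 2, 1, 0, 1) · λ_18 → (1, 0, 0, 3, 5) · λ_19 → (1, 0, 0, 3, 5) · λ_20 → (6, 2, 1, 0, 1) · λ_21 → (1, 5, 2, 0, 2) · λ_22 → (4, 2, 3, 1, 1)

Linkage partition of the 22 weights (5 classes, p=11):

[[1, 2, 15, 18, 19], [3, 5, 11, 13, 14], [4, 6, 8, 16, 22], [7, 10, 17, 20], [9, 12, 21]]


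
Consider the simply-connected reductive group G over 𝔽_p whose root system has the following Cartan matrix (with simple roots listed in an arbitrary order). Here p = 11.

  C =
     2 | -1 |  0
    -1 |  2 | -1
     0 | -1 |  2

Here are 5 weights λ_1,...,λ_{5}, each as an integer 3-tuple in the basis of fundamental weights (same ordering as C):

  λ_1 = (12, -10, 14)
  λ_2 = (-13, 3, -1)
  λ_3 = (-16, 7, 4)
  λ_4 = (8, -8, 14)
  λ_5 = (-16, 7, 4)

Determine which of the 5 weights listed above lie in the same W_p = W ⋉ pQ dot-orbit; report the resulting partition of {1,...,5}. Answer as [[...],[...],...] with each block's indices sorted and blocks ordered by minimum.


Cartan matrix: type A_3 (|W|=24); un-permuting the 3 rows.

Folding the 5 weights λ_j+ρ into Ā_11 (reps in the given 3-coord order):

    λ_1 → (4, 3, 2)
    λ_2 → (3, 0, 7)
    λ_3 → (4, 3, 2)
    λ_4 → (4, 3, 2)
    λ_5 → (4, 3, 2)

Grouping the 5 weights by Ā_11-representative: 2 linkage classes.

[[1, 3, 4, 5], [2]]


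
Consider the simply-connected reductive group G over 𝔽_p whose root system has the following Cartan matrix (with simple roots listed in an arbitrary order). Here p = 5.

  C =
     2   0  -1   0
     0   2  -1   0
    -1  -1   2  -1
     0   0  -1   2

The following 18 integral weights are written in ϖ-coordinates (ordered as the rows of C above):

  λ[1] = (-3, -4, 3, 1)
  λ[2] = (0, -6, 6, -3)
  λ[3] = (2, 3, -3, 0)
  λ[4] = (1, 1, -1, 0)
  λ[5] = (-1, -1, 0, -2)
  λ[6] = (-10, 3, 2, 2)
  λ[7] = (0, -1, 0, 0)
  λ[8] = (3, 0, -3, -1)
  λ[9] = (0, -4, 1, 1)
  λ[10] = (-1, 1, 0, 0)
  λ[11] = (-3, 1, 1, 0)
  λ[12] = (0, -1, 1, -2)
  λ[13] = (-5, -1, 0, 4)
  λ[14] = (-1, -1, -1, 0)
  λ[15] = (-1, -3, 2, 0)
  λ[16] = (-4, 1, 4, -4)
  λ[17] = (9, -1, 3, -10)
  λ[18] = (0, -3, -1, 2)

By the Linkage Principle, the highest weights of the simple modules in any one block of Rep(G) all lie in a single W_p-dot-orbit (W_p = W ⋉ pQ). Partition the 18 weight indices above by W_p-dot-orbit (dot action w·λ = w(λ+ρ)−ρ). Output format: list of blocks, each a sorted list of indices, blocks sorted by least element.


Dynkin diagram of C (from the 6 off-diagonal −1 entries): D_4.

Folding the 18 weights λ_j+ρ into Ā_5 (reps in the given 4-coord order):

  1: (1, 2, 0, 1);  2: (2, 2, 0, 1);  3: (1, 2, 0, 1);  4: (2, 2, 0, 1);  5: (0, 0, 0, 1);  6: (1, 2, 0, 1);  7: (1, 0, 1, 1);  8: (1, 0, 1, 1);  9: (0, 2, 1, 1);  10: (0, 2, 1, 1);  11: (2, 2, 0, 1);  12: (1, 0, 1, 1);  13: (0, 2, 1, 1);  14: (0, 0, 0, 1);  15: (0, 2, 1, 1);  16: (1, 0, 1, 1);  17: (0, 0, 0, 1);  18: (1, 0, 1, 1)

Grouping the 18 weights by Ā_5-representative: 5 linkage classes.

[[1, 3, 6], [2, 4, 11], [5, 14, 17], [7, 8, 12, 16, 18], [9, 10, 13, 15]]


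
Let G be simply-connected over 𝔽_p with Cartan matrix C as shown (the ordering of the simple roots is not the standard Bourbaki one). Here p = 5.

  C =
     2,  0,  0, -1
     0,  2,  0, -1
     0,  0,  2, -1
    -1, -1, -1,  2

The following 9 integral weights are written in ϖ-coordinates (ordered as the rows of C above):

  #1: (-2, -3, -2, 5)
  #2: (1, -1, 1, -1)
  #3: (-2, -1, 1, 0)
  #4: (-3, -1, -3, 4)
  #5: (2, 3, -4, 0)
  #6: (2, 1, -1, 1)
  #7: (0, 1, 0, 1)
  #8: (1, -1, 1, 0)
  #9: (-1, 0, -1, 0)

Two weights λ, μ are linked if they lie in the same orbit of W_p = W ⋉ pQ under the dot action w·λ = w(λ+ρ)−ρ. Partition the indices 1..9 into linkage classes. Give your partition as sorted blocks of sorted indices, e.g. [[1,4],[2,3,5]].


Type D_4, rank 4, |W|=192; reorder rows/cols to standard.

Alcove-folded reps (p=5, 9 weights, presented ϖ-order):

  λ_1 → (0, 1, 0, 1)
  λ_2 → (2, 0, 2, 0)
  λ_3 → (1, 0, 2, 0)
  λ_4 → (2, 0, 2, 0)
  λ_5 → (0, 1, 0, 1)
  λ_6 → (1, 0, 2, 0)
  λ_7 → (0, 1, 0, 1)
  λ_8 → (2, 0, 2, 0)
  λ_9 → (0, 1, 0, 1)

The 9 indices split into 3 linkage classes (same alcove rep ⇔ same W_5-dot-orbit):

[[1, 5, 7, 9], [2, 4, 8], [3, 6]]


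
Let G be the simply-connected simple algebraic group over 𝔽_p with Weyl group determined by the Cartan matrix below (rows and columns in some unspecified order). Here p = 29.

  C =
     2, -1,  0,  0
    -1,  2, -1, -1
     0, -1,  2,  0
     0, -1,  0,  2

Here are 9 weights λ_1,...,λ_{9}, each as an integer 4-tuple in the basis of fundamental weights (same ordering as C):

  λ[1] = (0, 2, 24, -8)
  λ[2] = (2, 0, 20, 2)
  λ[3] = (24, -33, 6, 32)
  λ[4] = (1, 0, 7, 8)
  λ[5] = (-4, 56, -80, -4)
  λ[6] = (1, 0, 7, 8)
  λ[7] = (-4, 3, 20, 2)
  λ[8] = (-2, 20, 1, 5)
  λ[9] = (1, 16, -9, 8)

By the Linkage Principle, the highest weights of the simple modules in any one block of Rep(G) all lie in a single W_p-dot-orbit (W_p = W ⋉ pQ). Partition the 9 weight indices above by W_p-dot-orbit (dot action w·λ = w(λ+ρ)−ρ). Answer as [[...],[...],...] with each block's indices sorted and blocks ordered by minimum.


C ↔ D_4 under row/col permutation; |W(D_4)| = 192.

Folding the 9 weights λ_j+ρ into Ā_29 (reps in the given 4-coord order):

    λ_1 → (3, 1, 21, 3)
    λ_2 → (3, 1, 21, 3)
    λ_3 → (3, 1, 21, 3)
    λ_4 → (2, 1, 8, 9)
    λ_5 → (3, 1, 21, 3)
    λ_6 → (2, 1, 8, 9)
    λ_7 → (3, 1, 21, 3)
    λ_8 → (1, 0, 2, 6)
    λ_9 → (2, 1, 8, 9)

Partition of {1..9} into 3 W_29-dot-orbits:

[[1, 2, 3, 5, 7], [4, 6, 9], [8]]


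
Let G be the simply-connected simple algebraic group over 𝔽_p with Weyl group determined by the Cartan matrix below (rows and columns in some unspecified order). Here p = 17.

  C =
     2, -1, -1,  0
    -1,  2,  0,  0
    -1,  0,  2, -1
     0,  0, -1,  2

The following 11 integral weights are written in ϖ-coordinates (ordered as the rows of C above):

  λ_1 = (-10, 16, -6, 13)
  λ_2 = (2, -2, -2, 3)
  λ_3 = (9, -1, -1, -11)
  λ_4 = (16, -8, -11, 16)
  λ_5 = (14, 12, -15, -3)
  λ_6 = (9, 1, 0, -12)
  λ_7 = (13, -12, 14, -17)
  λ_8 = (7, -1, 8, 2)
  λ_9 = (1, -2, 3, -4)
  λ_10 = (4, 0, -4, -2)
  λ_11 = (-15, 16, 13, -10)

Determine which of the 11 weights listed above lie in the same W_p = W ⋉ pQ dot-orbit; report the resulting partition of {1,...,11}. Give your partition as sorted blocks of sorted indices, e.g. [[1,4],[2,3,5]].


Type A_4, rank 4, |W|=120; reorder rows/cols to standard.

Ā_17 reps of the 11 weights (A_4, coords as presented):

  λ_1+ρ ↦ (5, 3, 9, 0);  λ_2+ρ ↦ (1, 1, 1, 3);  λ_3+ρ ↦ (0, 0, 10, 0);  λ_4+ρ ↦ (0, 0, 10, 0);  λ_5+ρ ↦ (1, 1, 1, 3);  λ_6+ρ ↦ (0, 2, 10, 1);  λ_7+ρ ↦ (1, 1, 1, 3);  λ_8+ρ ↦ (5, 3, 9, 0);  λ_9+ρ ↦ (1, 1, 1, 3);  λ_10+ρ ↦ (1, 1, 1, 3);  λ_11+ρ ↦ (5, 3, 9, 0)

Linkage partition of the 11 weights (4 classes, p=17):

[[1, 8, 11], [2, 5, 7, 9, 10], [3, 4], [6]]


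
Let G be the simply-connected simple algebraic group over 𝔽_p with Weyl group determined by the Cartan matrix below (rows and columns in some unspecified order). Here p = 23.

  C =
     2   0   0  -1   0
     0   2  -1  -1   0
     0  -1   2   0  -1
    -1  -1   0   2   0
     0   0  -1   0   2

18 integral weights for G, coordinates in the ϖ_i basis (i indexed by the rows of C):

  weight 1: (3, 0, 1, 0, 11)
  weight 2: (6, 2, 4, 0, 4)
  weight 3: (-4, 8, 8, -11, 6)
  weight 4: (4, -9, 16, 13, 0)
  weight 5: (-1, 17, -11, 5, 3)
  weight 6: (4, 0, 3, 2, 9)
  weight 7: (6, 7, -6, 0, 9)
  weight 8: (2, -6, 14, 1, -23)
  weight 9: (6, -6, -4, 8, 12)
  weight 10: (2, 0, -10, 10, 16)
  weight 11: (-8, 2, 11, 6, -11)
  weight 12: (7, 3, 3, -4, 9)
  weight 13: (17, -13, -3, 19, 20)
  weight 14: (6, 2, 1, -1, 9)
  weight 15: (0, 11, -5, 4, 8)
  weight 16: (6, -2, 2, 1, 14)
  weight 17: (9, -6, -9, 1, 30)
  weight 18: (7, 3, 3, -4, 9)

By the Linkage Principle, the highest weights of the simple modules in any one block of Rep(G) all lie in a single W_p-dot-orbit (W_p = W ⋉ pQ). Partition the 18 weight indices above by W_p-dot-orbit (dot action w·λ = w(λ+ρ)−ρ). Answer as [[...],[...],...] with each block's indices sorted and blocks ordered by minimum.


C ↔ A_5 under row/col permutation; |W(A_5)| = 720.

Each λ_j+ρ reduced to Ā_23; 5-tuples below use C's row order:

  1: (4, 1, 2, 1, 12)
  2: (7, 3, 5, 1, 5)
  3: (7, 3, 5, 1, 5)
  4: (1, 8, 4, 5, 5)
  5: (1, 8, 4, 5, 5)
  6: (5, 1, 4, 3, 10)
  7: (7, 3, 5, 1, 5)
  8: (7, 3, 2, 0, 10)
  9: (7, 3, 5, 1, 5)
  10: (3, 8, 1, 3, 8)
  11: (7, 3, 2, 0, 10)
  12: (5, 1, 4, 3, 10)
  13: (4, 1, 2, 1, 12)
  14: (7, 3, 2, 0, 10)
  15: (1, 8, 4, 5, 5)
  16: (4, 1, 2, 1, 12)
  17: (7, 3, 2, 0, 10)
  18: (5, 1, 4, 3, 10)

Linkage partition of the 18 weights (6 classes, p=23):

[[1, 13, 16], [2, 3, 7, 9], [4, 5, 15], [6, 12, 18], [8, 11, 14, 17], [10]]
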